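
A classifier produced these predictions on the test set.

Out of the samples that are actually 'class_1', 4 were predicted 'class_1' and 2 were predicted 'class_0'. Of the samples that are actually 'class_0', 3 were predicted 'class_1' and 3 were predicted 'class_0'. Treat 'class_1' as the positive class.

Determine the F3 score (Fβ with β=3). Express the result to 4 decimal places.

0.6557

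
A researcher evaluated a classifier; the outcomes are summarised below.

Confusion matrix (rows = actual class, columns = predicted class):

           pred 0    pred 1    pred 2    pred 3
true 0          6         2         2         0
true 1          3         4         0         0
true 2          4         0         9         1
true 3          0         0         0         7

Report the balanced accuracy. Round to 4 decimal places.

Balanced accuracy = mean of per-class recall.
  0: recall = 6/10 = 0.60000
  1: recall = 4/7 = 0.57143
  2: recall = 9/14 = 0.64286
  3: recall = 7/7 = 1.00000
Mean = (0.60000 + 0.57143 + 0.64286 + 1.00000) / 4 = 0.7036

0.7036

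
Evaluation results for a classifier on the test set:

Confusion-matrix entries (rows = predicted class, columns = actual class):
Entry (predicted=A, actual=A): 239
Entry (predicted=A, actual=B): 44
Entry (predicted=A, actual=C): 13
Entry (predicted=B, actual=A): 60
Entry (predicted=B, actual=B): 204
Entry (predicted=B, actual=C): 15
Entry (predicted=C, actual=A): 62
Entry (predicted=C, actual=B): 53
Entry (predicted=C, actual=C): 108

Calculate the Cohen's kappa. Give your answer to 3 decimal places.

Observed agreement pₒ = trace/N = 551/798 = 0.6905
Expected agreement pₑ = Σ (rowᵢ·colᵢ)/N² = (361·296 + 301·279 + 136·223)/798² = 0.3473
κ = (pₒ − pₑ)/(1 − pₑ) = (0.6905 − 0.3473)/(1 − 0.3473) = 0.526

0.526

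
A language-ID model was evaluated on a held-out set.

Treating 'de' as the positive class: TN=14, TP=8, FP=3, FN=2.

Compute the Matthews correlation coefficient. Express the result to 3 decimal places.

0.613

MCC = (TP·TN − FP·FN) / √((TP+FP)(TP+FN)(TN+FP)(TN+FN))
Numerator = 8·14 − 3·2 = 106
Denominator = √(11·10·17·16) = √29920 = 172.9740
MCC = 106 / 172.9740 = 0.613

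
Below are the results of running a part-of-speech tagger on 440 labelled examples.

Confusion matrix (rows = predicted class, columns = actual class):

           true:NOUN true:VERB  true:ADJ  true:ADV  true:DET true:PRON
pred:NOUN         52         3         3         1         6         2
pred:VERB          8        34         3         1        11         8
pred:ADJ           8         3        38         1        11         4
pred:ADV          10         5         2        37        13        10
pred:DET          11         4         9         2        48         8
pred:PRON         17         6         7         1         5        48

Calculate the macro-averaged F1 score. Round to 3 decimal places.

0.586

Per-class F1 score (2·TP/(2·TP+FP+FN)):
  NOUN: TP=52, FP=3+3+1+6+2=15, FN=8+8+10+11+17=54 → 104/173 = 0.6012
  VERB: TP=34, FP=8+3+1+11+8=31, FN=3+3+5+4+6=21 → 68/120 = 0.5667
  ADJ: TP=38, FP=8+3+1+11+4=27, FN=3+3+2+9+7=24 → 76/127 = 0.5984
  ADV: TP=37, FP=10+5+2+13+10=40, FN=1+1+1+2+1=6 → 74/120 = 0.6167
  DET: TP=48, FP=11+4+9+2+8=34, FN=6+11+11+13+5=46 → 96/176 = 0.5455
  PRON: TP=48, FP=17+6+7+1+5=36, FN=2+8+4+10+8=32 → 96/164 = 0.5854
Macro-F1 score = mean = (0.6012 + 0.5667 + 0.5984 + 0.6167 + 0.5455 + 0.5854) / 6 = 0.586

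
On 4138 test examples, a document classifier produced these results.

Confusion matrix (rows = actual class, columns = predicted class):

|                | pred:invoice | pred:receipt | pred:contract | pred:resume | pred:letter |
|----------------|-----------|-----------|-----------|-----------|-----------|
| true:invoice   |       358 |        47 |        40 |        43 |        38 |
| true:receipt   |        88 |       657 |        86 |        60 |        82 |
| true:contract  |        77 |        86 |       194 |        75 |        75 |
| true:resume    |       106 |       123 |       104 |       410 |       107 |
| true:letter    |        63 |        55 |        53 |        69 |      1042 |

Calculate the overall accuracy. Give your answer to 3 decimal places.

Accuracy = trace / total = (358+657+194+410+1042=2661) / 4138 = 2661/4138 = 0.643

0.643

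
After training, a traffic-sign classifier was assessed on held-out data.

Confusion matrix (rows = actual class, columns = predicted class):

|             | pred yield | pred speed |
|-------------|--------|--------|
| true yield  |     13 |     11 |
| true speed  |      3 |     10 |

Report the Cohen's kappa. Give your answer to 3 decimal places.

0.272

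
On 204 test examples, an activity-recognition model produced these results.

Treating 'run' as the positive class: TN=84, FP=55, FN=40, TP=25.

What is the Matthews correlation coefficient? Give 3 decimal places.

-0.011

MCC = (TP·TN − FP·FN) / √((TP+FP)(TP+FN)(TN+FP)(TN+FN))
Numerator = 25·84 − 55·40 = -100
Denominator = √(80·65·139·124) = √89627200 = 9467.1643
MCC = -100 / 9467.1643 = -0.011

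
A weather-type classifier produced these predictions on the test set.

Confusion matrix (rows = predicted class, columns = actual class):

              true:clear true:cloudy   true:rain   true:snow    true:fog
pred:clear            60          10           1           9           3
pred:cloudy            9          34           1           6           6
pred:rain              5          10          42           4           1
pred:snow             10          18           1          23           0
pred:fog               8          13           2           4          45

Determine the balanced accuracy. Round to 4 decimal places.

Balanced accuracy = mean of per-class recall.
  clear: recall = 60/92 = 0.65217
  cloudy: recall = 34/85 = 0.40000
  rain: recall = 42/47 = 0.89362
  snow: recall = 23/46 = 0.50000
  fog: recall = 45/55 = 0.81818
Mean = (0.65217 + 0.40000 + 0.89362 + 0.50000 + 0.81818) / 5 = 0.6528

0.6528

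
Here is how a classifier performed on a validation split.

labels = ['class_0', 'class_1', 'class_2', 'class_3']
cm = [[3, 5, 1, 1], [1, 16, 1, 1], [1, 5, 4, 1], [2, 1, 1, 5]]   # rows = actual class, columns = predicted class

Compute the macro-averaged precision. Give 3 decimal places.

Per-class precision (TP/(TP+FP)):
  class_0: TP=3, FP=1+1+2=4 → 3/7 = 0.4286
  class_1: TP=16, FP=5+5+1=11 → 16/27 = 0.5926
  class_2: TP=4, FP=1+1+1=3 → 4/7 = 0.5714
  class_3: TP=5, FP=1+1+1=3 → 5/8 = 0.6250
Macro-precision = mean = (0.4286 + 0.5926 + 0.5714 + 0.6250) / 4 = 0.554

0.554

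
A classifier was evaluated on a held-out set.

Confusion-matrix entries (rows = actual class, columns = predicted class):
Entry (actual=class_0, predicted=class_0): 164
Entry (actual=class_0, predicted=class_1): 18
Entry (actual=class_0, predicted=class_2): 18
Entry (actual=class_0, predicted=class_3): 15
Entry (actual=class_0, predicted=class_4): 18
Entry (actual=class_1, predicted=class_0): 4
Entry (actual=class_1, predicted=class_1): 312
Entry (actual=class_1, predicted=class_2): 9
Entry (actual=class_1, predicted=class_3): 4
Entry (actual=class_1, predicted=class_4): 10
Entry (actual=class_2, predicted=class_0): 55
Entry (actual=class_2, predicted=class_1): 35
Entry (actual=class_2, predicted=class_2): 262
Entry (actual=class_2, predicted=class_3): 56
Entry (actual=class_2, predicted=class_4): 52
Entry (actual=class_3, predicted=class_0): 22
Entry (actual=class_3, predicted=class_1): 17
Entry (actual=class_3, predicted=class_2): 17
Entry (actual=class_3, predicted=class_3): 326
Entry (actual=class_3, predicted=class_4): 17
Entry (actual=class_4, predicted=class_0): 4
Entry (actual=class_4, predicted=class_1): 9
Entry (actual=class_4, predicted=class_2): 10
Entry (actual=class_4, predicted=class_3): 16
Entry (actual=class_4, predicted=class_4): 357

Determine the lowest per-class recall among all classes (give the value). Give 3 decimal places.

0.570

Per-class recall (TP/(TP+FN)):
  class_0: TP=164, FN=18+18+15+18=69 → 164/233 = 0.7039
  class_1: TP=312, FN=4+9+4+10=27 → 312/339 = 0.9204
  class_2: TP=262, FN=55+35+56+52=198 → 262/460 = 0.5696
  class_3: TP=326, FN=22+17+17+17=73 → 326/399 = 0.8170
  class_4: TP=357, FN=4+9+10+16=39 → 357/396 = 0.9015
Lowest is class 'class_2' with recall = 0.570.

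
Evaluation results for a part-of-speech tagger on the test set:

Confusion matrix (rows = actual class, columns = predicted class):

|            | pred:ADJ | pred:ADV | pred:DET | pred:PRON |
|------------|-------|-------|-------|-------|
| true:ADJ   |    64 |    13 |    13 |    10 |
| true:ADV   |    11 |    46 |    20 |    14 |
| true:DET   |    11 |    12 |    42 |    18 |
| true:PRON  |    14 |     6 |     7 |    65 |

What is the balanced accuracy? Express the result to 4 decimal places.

Balanced accuracy = mean of per-class recall.
  ADJ: recall = 64/100 = 0.64000
  ADV: recall = 46/91 = 0.50549
  DET: recall = 42/83 = 0.50602
  PRON: recall = 65/92 = 0.70652
Mean = (0.64000 + 0.50549 + 0.50602 + 0.70652) / 4 = 0.5895

0.5895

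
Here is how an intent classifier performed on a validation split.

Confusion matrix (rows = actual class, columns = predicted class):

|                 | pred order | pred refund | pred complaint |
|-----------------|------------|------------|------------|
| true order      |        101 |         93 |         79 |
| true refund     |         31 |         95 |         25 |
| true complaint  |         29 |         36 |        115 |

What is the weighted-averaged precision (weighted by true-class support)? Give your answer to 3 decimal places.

0.546

Per-class precision (TP/(TP+FP)):
  order: TP=101, FP=31+29=60 → 101/161 = 0.6273
  refund: TP=95, FP=93+36=129 → 95/224 = 0.4241
  complaint: TP=115, FP=79+25=104 → 115/219 = 0.5251
Weighted-precision = Σ (supportᵢ/N)·precisionᵢ with N=604: (273/604)·0.6273 + (151/604)·0.4241 + (180/604)·0.5251 = 0.546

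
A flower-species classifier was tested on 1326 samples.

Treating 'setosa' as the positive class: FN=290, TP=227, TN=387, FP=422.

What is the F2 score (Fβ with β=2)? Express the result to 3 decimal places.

Fβ = (1+β²)·TP / ((1+β²)·TP + β²·FN + FP), with β²=4
= 5·227 / (5·227 + 4·290 + 422) = 0.418

0.418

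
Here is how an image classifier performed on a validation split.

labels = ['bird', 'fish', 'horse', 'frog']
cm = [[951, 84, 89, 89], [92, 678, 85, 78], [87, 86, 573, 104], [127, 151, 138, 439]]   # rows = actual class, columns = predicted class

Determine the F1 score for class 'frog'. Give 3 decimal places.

Take TP from the diagonal, FP from the rest of the 'frog' prediction marginal, FN from the rest of the 'frog' actual marginal.
F1 score = 2·TP/(2·TP+FP+FN).
frog: TP=439, FP=89+78+104=271, FN=127+151+138=416 → 878/1565 = 0.5610

0.561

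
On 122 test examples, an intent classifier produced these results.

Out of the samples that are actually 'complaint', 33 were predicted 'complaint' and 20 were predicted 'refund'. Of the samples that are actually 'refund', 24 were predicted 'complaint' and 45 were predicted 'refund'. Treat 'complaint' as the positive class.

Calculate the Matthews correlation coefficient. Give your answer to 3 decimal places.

MCC = (TP·TN − FP·FN) / √((TP+FP)(TP+FN)(TN+FP)(TN+FN))
Numerator = 33·45 − 24·20 = 1005
Denominator = √(57·53·69·65) = √13549185 = 3680.9218
MCC = 1005 / 3680.9218 = 0.273

0.273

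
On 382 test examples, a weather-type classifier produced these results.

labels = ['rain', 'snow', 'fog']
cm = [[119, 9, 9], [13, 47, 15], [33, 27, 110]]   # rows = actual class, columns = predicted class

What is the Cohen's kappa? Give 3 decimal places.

0.571

Observed agreement pₒ = trace/N = 276/382 = 0.7225
Expected agreement pₑ = Σ (rowᵢ·colᵢ)/N² = (137·165 + 75·83 + 170·134)/382² = 0.3537
κ = (pₒ − pₑ)/(1 − pₑ) = (0.7225 − 0.3537)/(1 − 0.3537) = 0.571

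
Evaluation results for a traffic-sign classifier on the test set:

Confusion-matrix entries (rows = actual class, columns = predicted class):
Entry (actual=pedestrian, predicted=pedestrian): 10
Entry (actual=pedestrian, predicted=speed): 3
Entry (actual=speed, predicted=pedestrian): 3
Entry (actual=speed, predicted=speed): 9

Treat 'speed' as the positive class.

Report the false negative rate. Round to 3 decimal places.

FNR = FN/(FN+TP) = 3/(3+9) = 0.250

0.250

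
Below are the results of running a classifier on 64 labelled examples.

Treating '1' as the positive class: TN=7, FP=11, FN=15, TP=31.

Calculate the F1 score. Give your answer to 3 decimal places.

Precision = TP/(TP+FP) = 31/42 = 0.7381
Recall = TP/(TP+FN) = 31/46 = 0.6739
F1 = 2·TP/(2·TP+FP+FN) = 62/88 = 0.705

0.705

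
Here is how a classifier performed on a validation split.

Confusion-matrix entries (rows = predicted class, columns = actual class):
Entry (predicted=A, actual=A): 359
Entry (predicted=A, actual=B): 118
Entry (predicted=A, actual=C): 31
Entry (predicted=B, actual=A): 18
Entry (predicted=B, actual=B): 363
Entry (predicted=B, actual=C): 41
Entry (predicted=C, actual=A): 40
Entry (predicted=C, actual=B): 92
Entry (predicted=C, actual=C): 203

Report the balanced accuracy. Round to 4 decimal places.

Balanced accuracy = mean of per-class recall.
  A: recall = 359/417 = 0.86091
  B: recall = 363/573 = 0.63351
  C: recall = 203/275 = 0.73818
Mean = (0.86091 + 0.63351 + 0.73818) / 3 = 0.7442

0.7442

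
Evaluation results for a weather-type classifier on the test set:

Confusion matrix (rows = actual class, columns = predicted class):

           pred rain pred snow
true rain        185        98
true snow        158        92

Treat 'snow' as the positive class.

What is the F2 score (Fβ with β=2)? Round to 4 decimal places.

Fβ = (1+β²)·TP / ((1+β²)·TP + β²·FN + FP), with β²=4
= 5·92 / (5·92 + 4·158 + 98) = 0.3866

0.3866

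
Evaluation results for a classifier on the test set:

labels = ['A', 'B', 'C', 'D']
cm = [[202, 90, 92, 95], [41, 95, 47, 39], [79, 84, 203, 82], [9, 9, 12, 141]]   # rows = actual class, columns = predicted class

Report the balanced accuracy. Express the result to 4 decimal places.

Balanced accuracy = mean of per-class recall.
  A: recall = 202/479 = 0.42171
  B: recall = 95/222 = 0.42793
  C: recall = 203/448 = 0.45313
  D: recall = 141/171 = 0.82456
Mean = (0.42171 + 0.42793 + 0.45313 + 0.82456) / 4 = 0.5318

0.5318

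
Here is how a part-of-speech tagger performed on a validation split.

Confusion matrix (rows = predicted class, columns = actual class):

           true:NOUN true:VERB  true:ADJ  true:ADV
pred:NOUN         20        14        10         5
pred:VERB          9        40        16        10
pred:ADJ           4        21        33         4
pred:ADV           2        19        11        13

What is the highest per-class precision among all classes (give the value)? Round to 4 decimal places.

Per-class precision (TP/(TP+FP)):
  NOUN: TP=20, FP=14+10+5=29 → 20/49 = 0.40816
  VERB: TP=40, FP=9+16+10=35 → 40/75 = 0.53333
  ADJ: TP=33, FP=4+21+4=29 → 33/62 = 0.53226
  ADV: TP=13, FP=2+19+11=32 → 13/45 = 0.28889
Highest is class 'VERB' with precision = 0.5333.

0.5333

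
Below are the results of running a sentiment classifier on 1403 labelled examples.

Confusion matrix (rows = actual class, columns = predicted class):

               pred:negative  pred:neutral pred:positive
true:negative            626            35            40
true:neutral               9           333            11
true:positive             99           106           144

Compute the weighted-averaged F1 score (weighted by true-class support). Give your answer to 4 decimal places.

0.7702

Per-class F1 score (2·TP/(2·TP+FP+FN)):
  negative: TP=626, FP=9+99=108, FN=35+40=75 → 1252/1435 = 0.87247
  neutral: TP=333, FP=35+106=141, FN=9+11=20 → 666/827 = 0.80532
  positive: TP=144, FP=40+11=51, FN=99+106=205 → 288/544 = 0.52941
Weighted-F1 score = Σ (supportᵢ/N)·F1 scoreᵢ with N=1403: (701/1403)·0.87247 + (353/1403)·0.80532 + (349/1403)·0.52941 = 0.7702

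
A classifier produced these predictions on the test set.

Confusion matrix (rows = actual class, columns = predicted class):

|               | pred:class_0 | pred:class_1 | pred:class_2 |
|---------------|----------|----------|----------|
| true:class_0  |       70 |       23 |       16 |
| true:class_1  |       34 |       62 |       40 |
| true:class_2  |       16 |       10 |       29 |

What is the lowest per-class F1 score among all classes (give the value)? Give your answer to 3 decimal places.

Per-class F1 score (2·TP/(2·TP+FP+FN)):
  class_0: TP=70, FP=34+16=50, FN=23+16=39 → 140/229 = 0.6114
  class_1: TP=62, FP=23+10=33, FN=34+40=74 → 124/231 = 0.5368
  class_2: TP=29, FP=16+40=56, FN=16+10=26 → 58/140 = 0.4143
Lowest is class 'class_2' with F1 score = 0.414.

0.414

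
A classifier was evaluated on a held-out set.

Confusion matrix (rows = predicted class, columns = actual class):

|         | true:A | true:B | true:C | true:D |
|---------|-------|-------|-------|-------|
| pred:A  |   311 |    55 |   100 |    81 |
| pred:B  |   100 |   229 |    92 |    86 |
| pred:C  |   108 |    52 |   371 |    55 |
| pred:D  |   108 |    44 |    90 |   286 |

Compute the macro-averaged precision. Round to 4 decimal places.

0.5488

Per-class precision (TP/(TP+FP)):
  A: TP=311, FP=55+100+81=236 → 311/547 = 0.56856
  B: TP=229, FP=100+92+86=278 → 229/507 = 0.45168
  C: TP=371, FP=108+52+55=215 → 371/586 = 0.63311
  D: TP=286, FP=108+44+90=242 → 286/528 = 0.54167
Macro-precision = mean = (0.56856 + 0.45168 + 0.63311 + 0.54167) / 4 = 0.5488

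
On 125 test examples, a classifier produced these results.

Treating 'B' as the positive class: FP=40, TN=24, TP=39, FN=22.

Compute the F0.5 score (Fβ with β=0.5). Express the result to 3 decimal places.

0.517

Fβ = (1+β²)·TP / ((1+β²)·TP + β²·FN + FP), with β²=1/4
= 1.25·39 / (1.25·39 + 0.25·22 + 40) = 0.517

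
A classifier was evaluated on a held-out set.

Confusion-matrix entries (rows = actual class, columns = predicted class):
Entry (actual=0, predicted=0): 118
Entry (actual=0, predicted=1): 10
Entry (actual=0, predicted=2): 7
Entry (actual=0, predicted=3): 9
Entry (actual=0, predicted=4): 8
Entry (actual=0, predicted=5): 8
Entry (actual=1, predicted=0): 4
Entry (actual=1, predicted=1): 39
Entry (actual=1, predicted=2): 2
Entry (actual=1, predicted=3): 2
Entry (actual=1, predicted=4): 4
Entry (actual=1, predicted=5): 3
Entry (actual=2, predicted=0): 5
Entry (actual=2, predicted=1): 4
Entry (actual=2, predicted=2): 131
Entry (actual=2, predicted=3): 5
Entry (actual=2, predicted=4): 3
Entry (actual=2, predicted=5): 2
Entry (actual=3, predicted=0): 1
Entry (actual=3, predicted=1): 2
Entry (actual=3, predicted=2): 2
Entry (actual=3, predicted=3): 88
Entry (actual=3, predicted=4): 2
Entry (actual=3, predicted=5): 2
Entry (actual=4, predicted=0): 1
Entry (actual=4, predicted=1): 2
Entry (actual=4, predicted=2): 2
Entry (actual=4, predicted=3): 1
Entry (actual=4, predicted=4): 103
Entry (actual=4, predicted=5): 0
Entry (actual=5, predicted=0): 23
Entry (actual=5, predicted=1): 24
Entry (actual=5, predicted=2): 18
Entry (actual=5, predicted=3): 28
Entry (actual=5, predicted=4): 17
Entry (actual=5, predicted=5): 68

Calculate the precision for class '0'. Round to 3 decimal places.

0.776

precision = TP/(TP+FP).
0: TP=118, FP=4+5+1+1+23=34 → 118/152 = 0.7763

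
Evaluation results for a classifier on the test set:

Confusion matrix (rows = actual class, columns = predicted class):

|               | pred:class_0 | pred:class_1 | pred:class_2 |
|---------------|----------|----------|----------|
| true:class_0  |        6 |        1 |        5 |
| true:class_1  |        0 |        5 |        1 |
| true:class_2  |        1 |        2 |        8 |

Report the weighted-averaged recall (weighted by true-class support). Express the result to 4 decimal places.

0.6552

Per-class recall (TP/(TP+FN)):
  class_0: TP=6, FN=1+5=6 → 6/12 = 0.50000
  class_1: TP=5, FN=0+1=1 → 5/6 = 0.83333
  class_2: TP=8, FN=1+2=3 → 8/11 = 0.72727
Weighted-recall = Σ (supportᵢ/N)·recallᵢ with N=29: (12/29)·0.50000 + (6/29)·0.83333 + (11/29)·0.72727 = 0.6552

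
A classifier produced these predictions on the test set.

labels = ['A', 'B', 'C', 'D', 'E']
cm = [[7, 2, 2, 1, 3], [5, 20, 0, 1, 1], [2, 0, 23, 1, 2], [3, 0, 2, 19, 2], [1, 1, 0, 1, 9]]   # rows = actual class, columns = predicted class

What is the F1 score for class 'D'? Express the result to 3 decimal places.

0.776

One-vs-rest for 'D': TP = diagonal; FP = other classes predicted 'D'; FN = 'D' predicted as other.
F1 score = 2·TP/(2·TP+FP+FN).
D: TP=19, FP=1+1+1+1=4, FN=3+0+2+2=7 → 38/49 = 0.7755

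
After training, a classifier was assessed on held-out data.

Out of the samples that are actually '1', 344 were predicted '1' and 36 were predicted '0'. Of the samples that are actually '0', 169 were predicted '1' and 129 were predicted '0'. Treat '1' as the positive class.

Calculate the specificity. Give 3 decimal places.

0.433

Specificity = TN/(TN+FP) = 129/(129+169) = 0.433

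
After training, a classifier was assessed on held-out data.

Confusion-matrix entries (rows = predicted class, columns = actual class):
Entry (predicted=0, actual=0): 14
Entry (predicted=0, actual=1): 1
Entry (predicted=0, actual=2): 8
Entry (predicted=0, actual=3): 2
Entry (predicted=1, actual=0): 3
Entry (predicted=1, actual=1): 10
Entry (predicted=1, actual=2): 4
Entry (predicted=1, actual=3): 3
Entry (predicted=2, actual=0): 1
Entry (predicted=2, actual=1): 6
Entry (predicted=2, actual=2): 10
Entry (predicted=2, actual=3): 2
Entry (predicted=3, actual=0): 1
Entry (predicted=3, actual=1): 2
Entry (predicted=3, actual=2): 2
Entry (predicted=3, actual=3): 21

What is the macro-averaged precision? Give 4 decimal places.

0.5985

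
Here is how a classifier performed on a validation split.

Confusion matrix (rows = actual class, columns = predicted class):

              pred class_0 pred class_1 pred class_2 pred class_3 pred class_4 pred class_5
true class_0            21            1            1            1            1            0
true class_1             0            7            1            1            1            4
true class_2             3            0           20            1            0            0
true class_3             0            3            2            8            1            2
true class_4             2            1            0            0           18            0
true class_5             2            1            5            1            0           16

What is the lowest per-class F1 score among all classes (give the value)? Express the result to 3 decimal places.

Per-class F1 score (2·TP/(2·TP+FP+FN)):
  class_0: TP=21, FP=0+3+0+2+2=7, FN=1+1+1+1+0=4 → 42/53 = 0.7925
  class_1: TP=7, FP=1+0+3+1+1=6, FN=0+1+1+1+4=7 → 14/27 = 0.5185
  class_2: TP=20, FP=1+1+2+0+5=9, FN=3+0+1+0+0=4 → 40/53 = 0.7547
  class_3: TP=8, FP=1+1+1+0+1=4, FN=0+3+2+1+2=8 → 16/28 = 0.5714
  class_4: TP=18, FP=1+1+0+1+0=3, FN=2+1+0+0+0=3 → 36/42 = 0.8571
  class_5: TP=16, FP=0+4+0+2+0=6, FN=2+1+5+1+0=9 → 32/47 = 0.6809
Lowest is class 'class_1' with F1 score = 0.519.

0.519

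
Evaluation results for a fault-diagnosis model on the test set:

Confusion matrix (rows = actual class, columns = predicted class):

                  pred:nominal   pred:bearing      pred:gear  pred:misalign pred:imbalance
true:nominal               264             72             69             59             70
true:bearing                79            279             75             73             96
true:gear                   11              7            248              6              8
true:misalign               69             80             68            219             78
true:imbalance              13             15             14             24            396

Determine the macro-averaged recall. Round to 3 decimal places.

Per-class recall (TP/(TP+FN)):
  nominal: TP=264, FN=72+69+59+70=270 → 264/534 = 0.4944
  bearing: TP=279, FN=79+75+73+96=323 → 279/602 = 0.4635
  gear: TP=248, FN=11+7+6+8=32 → 248/280 = 0.8857
  misalign: TP=219, FN=69+80+68+78=295 → 219/514 = 0.4261
  imbalance: TP=396, FN=13+15+14+24=66 → 396/462 = 0.8571
Macro-recall = mean = (0.4944 + 0.4635 + 0.8857 + 0.4261 + 0.8571) / 5 = 0.625

0.625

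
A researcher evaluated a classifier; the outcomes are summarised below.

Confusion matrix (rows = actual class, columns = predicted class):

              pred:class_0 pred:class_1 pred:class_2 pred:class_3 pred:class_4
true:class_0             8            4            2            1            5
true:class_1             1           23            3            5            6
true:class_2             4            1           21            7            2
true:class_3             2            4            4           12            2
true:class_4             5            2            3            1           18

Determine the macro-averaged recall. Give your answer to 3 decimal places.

Per-class recall (TP/(TP+FN)):
  class_0: TP=8, FN=4+2+1+5=12 → 8/20 = 0.4000
  class_1: TP=23, FN=1+3+5+6=15 → 23/38 = 0.6053
  class_2: TP=21, FN=4+1+7+2=14 → 21/35 = 0.6000
  class_3: TP=12, FN=2+4+4+2=12 → 12/24 = 0.5000
  class_4: TP=18, FN=5+2+3+1=11 → 18/29 = 0.6207
Macro-recall = mean = (0.4000 + 0.6053 + 0.6000 + 0.5000 + 0.6207) / 5 = 0.545

0.545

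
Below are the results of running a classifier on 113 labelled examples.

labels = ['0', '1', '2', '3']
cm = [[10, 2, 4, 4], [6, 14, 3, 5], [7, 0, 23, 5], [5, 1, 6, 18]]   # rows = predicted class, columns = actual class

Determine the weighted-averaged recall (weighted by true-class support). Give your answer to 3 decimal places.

Per-class recall (TP/(TP+FN)):
  0: TP=10, FN=6+7+5=18 → 10/28 = 0.3571
  1: TP=14, FN=2+0+1=3 → 14/17 = 0.8235
  2: TP=23, FN=4+3+6=13 → 23/36 = 0.6389
  3: TP=18, FN=4+5+5=14 → 18/32 = 0.5625
Weighted-recall = Σ (supportᵢ/N)·recallᵢ with N=113: (28/113)·0.3571 + (17/113)·0.8235 + (36/113)·0.6389 + (32/113)·0.5625 = 0.575

0.575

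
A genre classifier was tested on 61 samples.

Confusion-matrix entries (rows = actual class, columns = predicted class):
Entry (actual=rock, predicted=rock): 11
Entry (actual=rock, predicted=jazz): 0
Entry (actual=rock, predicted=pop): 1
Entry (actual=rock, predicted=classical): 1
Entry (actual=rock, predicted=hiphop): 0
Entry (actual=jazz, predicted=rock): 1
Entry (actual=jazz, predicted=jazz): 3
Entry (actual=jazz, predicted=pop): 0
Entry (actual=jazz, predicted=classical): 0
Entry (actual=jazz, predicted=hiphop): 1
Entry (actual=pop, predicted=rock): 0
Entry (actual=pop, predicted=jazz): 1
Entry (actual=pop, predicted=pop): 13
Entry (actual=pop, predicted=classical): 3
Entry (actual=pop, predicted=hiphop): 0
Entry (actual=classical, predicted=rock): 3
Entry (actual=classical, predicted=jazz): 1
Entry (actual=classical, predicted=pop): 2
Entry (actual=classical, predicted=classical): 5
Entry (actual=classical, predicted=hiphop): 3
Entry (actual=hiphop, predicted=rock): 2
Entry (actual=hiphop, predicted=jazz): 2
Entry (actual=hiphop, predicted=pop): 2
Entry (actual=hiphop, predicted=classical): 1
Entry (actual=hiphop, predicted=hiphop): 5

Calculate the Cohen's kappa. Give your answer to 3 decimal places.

Observed agreement pₒ = trace/N = 37/61 = 0.6066
Expected agreement pₑ = Σ (rowᵢ·colᵢ)/N² = (13·17 + 5·7 + 17·18 + 14·10 + 12·9)/61² = 0.2177
κ = (pₒ − pₑ)/(1 − pₑ) = (0.6066 − 0.2177)/(1 − 0.2177) = 0.497

0.497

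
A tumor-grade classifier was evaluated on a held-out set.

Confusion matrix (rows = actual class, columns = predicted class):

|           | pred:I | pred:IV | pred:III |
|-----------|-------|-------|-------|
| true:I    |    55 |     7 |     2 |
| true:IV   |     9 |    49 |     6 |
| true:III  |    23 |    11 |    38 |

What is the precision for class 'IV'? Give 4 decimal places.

0.7313

Take TP from the diagonal, FP from the rest of the 'IV' prediction marginal, FN from the rest of the 'IV' actual marginal.
precision = TP/(TP+FP).
IV: TP=49, FP=7+11=18 → 49/67 = 0.73134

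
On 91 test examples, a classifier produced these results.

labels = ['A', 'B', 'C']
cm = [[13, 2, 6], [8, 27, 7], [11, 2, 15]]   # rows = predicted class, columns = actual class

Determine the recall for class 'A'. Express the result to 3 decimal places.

0.406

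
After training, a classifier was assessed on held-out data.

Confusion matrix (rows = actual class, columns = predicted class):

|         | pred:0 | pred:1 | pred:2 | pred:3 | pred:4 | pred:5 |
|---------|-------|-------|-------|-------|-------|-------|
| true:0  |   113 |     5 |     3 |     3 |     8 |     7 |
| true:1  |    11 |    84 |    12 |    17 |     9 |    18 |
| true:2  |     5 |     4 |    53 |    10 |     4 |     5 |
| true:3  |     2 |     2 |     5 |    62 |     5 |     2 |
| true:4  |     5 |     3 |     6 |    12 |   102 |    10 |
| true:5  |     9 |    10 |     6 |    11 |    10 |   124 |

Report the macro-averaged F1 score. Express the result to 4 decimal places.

0.7004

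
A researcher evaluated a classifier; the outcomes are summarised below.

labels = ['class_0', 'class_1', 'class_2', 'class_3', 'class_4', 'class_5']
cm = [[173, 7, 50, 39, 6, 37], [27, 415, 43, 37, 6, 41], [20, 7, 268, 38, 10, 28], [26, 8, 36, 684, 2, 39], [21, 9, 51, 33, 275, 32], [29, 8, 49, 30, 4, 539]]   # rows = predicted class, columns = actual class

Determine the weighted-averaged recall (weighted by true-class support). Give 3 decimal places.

Per-class recall (TP/(TP+FN)):
  class_0: TP=173, FN=27+20+26+21+29=123 → 173/296 = 0.5845
  class_1: TP=415, FN=7+7+8+9+8=39 → 415/454 = 0.9141
  class_2: TP=268, FN=50+43+36+51+49=229 → 268/497 = 0.5392
  class_3: TP=684, FN=39+37+38+33+30=177 → 684/861 = 0.7944
  class_4: TP=275, FN=6+6+10+2+4=28 → 275/303 = 0.9076
  class_5: TP=539, FN=37+41+28+39+32=177 → 539/716 = 0.7528
Weighted-recall = Σ (supportᵢ/N)·recallᵢ with N=3127: (296/3127)·0.5845 + (454/3127)·0.9141 + (497/3127)·0.5392 + (861/3127)·0.7944 + (303/3127)·0.9076 + (716/3127)·0.7528 = 0.753

0.753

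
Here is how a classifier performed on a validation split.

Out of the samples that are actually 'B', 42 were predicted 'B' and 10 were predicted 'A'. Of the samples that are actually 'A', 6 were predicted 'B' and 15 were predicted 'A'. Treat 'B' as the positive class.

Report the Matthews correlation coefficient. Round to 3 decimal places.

0.498

MCC = (TP·TN − FP·FN) / √((TP+FP)(TP+FN)(TN+FP)(TN+FN))
Numerator = 42·15 − 6·10 = 570
Denominator = √(48·52·21·25) = √1310400 = 1144.7270
MCC = 570 / 1144.7270 = 0.498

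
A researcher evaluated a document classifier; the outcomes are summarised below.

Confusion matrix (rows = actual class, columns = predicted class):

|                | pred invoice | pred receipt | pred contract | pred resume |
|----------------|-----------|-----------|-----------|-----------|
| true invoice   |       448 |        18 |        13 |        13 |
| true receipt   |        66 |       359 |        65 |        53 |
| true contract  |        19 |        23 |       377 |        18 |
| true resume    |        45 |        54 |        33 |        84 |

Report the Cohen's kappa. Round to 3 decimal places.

Observed agreement pₒ = trace/N = 1268/1688 = 0.7512
Expected agreement pₑ = Σ (rowᵢ·colᵢ)/N² = (492·578 + 543·454 + 437·488 + 216·168)/1688² = 0.2739
κ = (pₒ − pₑ)/(1 − pₑ) = (0.7512 − 0.2739)/(1 − 0.2739) = 0.657

0.657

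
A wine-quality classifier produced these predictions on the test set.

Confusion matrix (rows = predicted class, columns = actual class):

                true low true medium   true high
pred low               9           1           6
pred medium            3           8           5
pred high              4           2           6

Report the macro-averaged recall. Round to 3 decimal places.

Per-class recall (TP/(TP+FN)):
  low: TP=9, FN=3+4=7 → 9/16 = 0.5625
  medium: TP=8, FN=1+2=3 → 8/11 = 0.7273
  high: TP=6, FN=6+5=11 → 6/17 = 0.3529
Macro-recall = mean = (0.5625 + 0.7273 + 0.3529) / 3 = 0.548

0.548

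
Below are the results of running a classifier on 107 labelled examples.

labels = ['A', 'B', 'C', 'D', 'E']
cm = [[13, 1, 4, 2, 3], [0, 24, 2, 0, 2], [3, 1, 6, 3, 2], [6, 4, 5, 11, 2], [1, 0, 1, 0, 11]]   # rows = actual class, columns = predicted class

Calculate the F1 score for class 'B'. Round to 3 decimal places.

0.828

Take TP from the diagonal, FP from the rest of the 'B' prediction marginal, FN from the rest of the 'B' actual marginal.
F1 score = 2·TP/(2·TP+FP+FN).
B: TP=24, FP=1+1+4+0=6, FN=0+2+0+2=4 → 48/58 = 0.8276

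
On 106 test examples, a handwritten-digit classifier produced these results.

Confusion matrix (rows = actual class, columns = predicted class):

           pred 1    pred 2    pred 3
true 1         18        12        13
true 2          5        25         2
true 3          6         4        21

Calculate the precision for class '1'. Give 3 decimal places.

0.621

Take TP from the diagonal, FP from the rest of the '1' prediction marginal, FN from the rest of the '1' actual marginal.
precision = TP/(TP+FP).
1: TP=18, FP=5+6=11 → 18/29 = 0.6207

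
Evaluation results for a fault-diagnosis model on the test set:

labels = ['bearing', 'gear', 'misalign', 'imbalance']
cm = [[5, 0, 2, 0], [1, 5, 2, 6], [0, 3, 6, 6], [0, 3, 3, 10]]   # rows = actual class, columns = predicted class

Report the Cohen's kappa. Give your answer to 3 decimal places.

0.311

Observed agreement pₒ = trace/N = 26/52 = 0.5000
Expected agreement pₑ = Σ (rowᵢ·colᵢ)/N² = (7·6 + 14·11 + 15·13 + 16·22)/52² = 0.2748
κ = (pₒ − pₑ)/(1 − pₑ) = (0.5000 − 0.2748)/(1 − 0.2748) = 0.311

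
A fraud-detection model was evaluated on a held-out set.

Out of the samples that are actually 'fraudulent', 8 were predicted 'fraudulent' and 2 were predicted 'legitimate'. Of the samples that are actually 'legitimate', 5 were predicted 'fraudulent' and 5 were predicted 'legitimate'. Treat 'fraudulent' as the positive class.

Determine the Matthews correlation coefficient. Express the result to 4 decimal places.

MCC = (TP·TN − FP·FN) / √((TP+FP)(TP+FN)(TN+FP)(TN+FN))
Numerator = 8·5 − 5·2 = 30
Denominator = √(13·10·10·7) = √9100 = 95.3939
MCC = 30 / 95.3939 = 0.3145

0.3145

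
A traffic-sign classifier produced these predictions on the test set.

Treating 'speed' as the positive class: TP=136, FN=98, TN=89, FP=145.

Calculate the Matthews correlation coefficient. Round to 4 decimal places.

-0.0393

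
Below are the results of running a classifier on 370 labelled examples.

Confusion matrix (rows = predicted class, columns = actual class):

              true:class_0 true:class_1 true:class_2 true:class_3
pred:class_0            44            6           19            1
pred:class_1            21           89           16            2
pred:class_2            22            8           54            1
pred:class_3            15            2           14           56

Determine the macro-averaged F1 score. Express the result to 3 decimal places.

Per-class F1 score (2·TP/(2·TP+FP+FN)):
  class_0: TP=44, FP=6+19+1=26, FN=21+22+15=58 → 88/172 = 0.5116
  class_1: TP=89, FP=21+16+2=39, FN=6+8+2=16 → 178/233 = 0.7639
  class_2: TP=54, FP=22+8+1=31, FN=19+16+14=49 → 108/188 = 0.5745
  class_3: TP=56, FP=15+2+14=31, FN=1+2+1=4 → 112/147 = 0.7619
Macro-F1 score = mean = (0.5116 + 0.7639 + 0.5745 + 0.7619) / 4 = 0.653

0.653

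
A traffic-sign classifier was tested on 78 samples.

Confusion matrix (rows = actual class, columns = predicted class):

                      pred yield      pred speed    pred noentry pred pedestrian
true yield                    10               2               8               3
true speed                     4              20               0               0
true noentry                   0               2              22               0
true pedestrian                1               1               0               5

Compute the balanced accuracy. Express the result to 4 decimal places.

Balanced accuracy = mean of per-class recall.
  yield: recall = 10/23 = 0.43478
  speed: recall = 20/24 = 0.83333
  noentry: recall = 22/24 = 0.91667
  pedestrian: recall = 5/7 = 0.71429
Mean = (0.43478 + 0.83333 + 0.91667 + 0.71429) / 4 = 0.7248

0.7248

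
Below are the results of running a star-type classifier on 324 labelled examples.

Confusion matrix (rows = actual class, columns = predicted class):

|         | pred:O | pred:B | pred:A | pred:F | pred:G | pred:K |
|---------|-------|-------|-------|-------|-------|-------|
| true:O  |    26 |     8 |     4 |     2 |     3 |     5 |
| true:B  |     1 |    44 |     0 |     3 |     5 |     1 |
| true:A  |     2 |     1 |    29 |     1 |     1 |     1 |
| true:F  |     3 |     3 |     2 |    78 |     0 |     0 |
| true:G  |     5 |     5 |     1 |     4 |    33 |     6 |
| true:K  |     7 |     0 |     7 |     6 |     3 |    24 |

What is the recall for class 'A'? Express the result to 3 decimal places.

Treat 'A' as positive and all other classes as negative.
recall = TP/(TP+FN).
A: TP=29, FN=2+1+1+1+1=6 → 29/35 = 0.8286

0.829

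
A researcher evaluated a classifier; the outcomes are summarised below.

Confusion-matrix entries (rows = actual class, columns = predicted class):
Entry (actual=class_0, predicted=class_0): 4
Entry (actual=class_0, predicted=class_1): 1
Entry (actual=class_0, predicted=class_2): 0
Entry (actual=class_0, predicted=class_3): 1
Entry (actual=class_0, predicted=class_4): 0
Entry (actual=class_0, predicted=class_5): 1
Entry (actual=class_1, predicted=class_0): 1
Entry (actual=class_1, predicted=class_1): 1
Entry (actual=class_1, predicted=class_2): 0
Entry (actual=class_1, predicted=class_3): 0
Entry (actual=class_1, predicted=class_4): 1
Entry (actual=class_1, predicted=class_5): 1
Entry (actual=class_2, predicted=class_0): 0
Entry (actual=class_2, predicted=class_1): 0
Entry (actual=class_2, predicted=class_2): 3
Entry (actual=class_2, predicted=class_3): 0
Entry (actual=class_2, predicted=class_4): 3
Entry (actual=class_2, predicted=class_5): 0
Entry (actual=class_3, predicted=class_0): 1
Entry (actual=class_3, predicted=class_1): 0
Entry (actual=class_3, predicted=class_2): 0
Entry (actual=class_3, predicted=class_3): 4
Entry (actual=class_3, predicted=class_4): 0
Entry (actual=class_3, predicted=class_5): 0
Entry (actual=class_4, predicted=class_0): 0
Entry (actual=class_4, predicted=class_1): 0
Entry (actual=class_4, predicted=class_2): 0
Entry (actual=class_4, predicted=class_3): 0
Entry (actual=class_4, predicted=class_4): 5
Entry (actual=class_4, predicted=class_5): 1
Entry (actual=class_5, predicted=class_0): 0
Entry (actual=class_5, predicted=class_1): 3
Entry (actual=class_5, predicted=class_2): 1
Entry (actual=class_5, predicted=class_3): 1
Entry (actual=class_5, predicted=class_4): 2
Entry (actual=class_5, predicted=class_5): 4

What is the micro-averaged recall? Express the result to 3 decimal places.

Micro-averaging pools counts across classes: ΣTP=21, ΣFP=18, ΣFN=18.
Micro-recall = TP/(TP+FN) on pooled counts = 0.538 (equals overall accuracy in single-label multiclass).

0.538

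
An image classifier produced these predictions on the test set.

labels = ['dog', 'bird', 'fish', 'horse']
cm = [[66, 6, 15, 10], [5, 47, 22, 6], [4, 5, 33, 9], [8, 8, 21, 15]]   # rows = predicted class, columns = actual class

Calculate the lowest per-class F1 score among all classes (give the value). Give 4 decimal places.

0.3261

Per-class F1 score (2·TP/(2·TP+FP+FN)):
  dog: TP=66, FP=6+15+10=31, FN=5+4+8=17 → 132/180 = 0.73333
  bird: TP=47, FP=5+22+6=33, FN=6+5+8=19 → 94/146 = 0.64384
  fish: TP=33, FP=4+5+9=18, FN=15+22+21=58 → 66/142 = 0.46479
  horse: TP=15, FP=8+8+21=37, FN=10+6+9=25 → 30/92 = 0.32609
Lowest is class 'horse' with F1 score = 0.3261.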